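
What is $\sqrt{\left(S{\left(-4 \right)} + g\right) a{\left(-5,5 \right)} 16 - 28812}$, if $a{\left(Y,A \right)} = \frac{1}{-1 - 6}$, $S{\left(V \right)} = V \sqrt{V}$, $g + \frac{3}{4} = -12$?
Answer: $\frac{2 \sqrt{-352590 + 224 i}}{7} \approx 0.053891 + 169.66 i$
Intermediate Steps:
$g = - \frac{51}{4}$ ($g = - \frac{3}{4} - 12 = - \frac{51}{4} \approx -12.75$)
$S{\left(V \right)} = V^{\frac{3}{2}}$
$a{\left(Y,A \right)} = - \frac{1}{7}$ ($a{\left(Y,A \right)} = \frac{1}{-7} = - \frac{1}{7}$)
$\sqrt{\left(S{\left(-4 \right)} + g\right) a{\left(-5,5 \right)} 16 - 28812} = \sqrt{\left(\left(-4\right)^{\frac{3}{2}} - \frac{51}{4}\right) \left(- \frac{1}{7}\right) 16 - 28812} = \sqrt{\left(- 8 i - \frac{51}{4}\right) \left(- \frac{1}{7}\right) 16 - 28812} = \sqrt{\left(- \frac{51}{4} - 8 i\right) \left(- \frac{1}{7}\right) 16 - 28812} = \sqrt{\left(\frac{51}{28} + \frac{8 i}{7}\right) 16 - 28812} = \sqrt{\left(\frac{204}{7} + \frac{128 i}{7}\right) - 28812} = \sqrt{- \frac{201480}{7} + \frac{128 i}{7}}$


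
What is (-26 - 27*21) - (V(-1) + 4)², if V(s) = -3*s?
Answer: -642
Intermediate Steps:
(-26 - 27*21) - (V(-1) + 4)² = (-26 - 27*21) - (-3*(-1) + 4)² = (-26 - 567) - (3 + 4)² = -593 - 1*7² = -593 - 1*49 = -593 - 49 = -642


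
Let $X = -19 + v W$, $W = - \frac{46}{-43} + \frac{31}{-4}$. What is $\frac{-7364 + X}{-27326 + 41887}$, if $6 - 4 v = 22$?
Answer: $- \frac{316320}{626123} \approx -0.5052$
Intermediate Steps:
$v = -4$ ($v = \frac{3}{2} - \frac{11}{2} = -4$)
$W = - \frac{1149}{172}$ ($W = \left(-46\right) \left(- \frac{1}{43}\right) + 31 \left(- \frac{1}{4}\right) = \frac{46}{43} - \frac{31}{4} = - \frac{1149}{172} \approx -6.6802$)
$X = \frac{332}{43}$ ($X = -19 - - \frac{1149}{43} = -19 + \frac{1149}{43} = \frac{332}{43} \approx 7.7209$)
$\frac{-7364 + X}{-27326 + 41887} = \frac{-7364 + \frac{332}{43}}{-27326 + 41887} = - \frac{316320}{43 \cdot 14561} = \left(- \frac{316320}{43}\right) \frac{1}{14561} = - \frac{316320}{626123}$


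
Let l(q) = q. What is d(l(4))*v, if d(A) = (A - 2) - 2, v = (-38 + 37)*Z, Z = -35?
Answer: 0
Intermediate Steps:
v = 35 (v = (-38 + 37)*(-35) = -1*(-35) = 35)
d(A) = -4 + A (d(A) = (-2 + A) - 2 = -4 + A)
d(l(4))*v = (-4 + 4)*35 = 0*35 = 0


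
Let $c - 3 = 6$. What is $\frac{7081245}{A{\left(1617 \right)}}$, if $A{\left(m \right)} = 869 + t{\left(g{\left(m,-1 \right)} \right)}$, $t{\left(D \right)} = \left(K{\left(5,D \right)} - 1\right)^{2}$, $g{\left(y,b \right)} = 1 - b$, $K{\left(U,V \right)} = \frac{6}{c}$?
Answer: $\frac{63731205}{7822} \approx 8147.7$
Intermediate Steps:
$c = 9$ ($c = 3 + 6 = 9$)
$K{\left(U,V \right)} = \frac{2}{3}$ ($K{\left(U,V \right)} = \frac{6}{9} = 6 \cdot \frac{1}{9} = \frac{2}{3}$)
$t{\left(D \right)} = \frac{1}{9}$ ($t{\left(D \right)} = \left(\frac{2}{3} - 1\right)^{2} = \left(- \frac{1}{3}\right)^{2} = \frac{1}{9}$)
$A{\left(m \right)} = \frac{7822}{9}$ ($A{\left(m \right)} = 869 + \frac{1}{9} = \frac{7822}{9}$)
$\frac{7081245}{A{\left(1617 \right)}} = \frac{7081245}{\frac{7822}{9}} = 7081245 \cdot \frac{9}{7822} = \frac{63731205}{7822}$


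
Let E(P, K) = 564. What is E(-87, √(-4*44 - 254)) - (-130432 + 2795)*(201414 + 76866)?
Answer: 35518824924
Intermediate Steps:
E(-87, √(-4*44 - 254)) - (-130432 + 2795)*(201414 + 76866) = 564 - (-130432 + 2795)*(201414 + 76866) = 564 - (-127637)*278280 = 564 - 1*(-35518824360) = 564 + 35518824360 = 35518824924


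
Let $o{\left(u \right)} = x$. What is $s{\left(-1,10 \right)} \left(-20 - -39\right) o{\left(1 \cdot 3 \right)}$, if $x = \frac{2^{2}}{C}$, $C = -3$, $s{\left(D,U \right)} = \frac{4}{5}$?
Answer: $- \frac{304}{15} \approx -20.267$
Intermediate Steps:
$s{\left(D,U \right)} = \frac{4}{5}$ ($s{\left(D,U \right)} = 4 \cdot \frac{1}{5} = \frac{4}{5}$)
$x = - \frac{4}{3}$ ($x = \frac{2^{2}}{-3} = 4 \left(- \frac{1}{3}\right) = - \frac{4}{3} \approx -1.3333$)
$o{\left(u \right)} = - \frac{4}{3}$
$s{\left(-1,10 \right)} \left(-20 - -39\right) o{\left(1 \cdot 3 \right)} = \frac{4 \left(-20 - -39\right)}{5} \left(- \frac{4}{3}\right) = \frac{4 \left(-20 + 39\right)}{5} \left(- \frac{4}{3}\right) = \frac{4}{5} \cdot 19 \left(- \frac{4}{3}\right) = \frac{76}{5} \left(- \frac{4}{3}\right) = - \frac{304}{15}$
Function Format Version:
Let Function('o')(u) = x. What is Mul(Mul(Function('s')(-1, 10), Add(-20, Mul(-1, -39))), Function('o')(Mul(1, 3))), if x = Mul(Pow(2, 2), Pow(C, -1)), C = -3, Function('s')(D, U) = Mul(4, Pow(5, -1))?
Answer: Rational(-304, 15) ≈ -20.267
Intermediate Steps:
Function('s')(D, U) = Rational(4, 5) (Function('s')(D, U) = Mul(4, Rational(1, 5)) = Rational(4, 5))
x = Rational(-4, 3) (x = Mul(Pow(2, 2), Pow(-3, -1)) = Mul(4, Rational(-1, 3)) = Rational(-4, 3) ≈ -1.3333)
Function('o')(u) = Rational(-4, 3)
Mul(Mul(Function('s')(-1, 10), Add(-20, Mul(-1, -39))), Function('o')(Mul(1, 3))) = Mul(Mul(Rational(4, 5), Add(-20, Mul(-1, -39))), Rational(-4, 3)) = Mul(Mul(Rational(4, 5), Add(-20, 39)), Rational(-4, 3)) = Mul(Mul(Rational(4, 5), 19), Rational(-4, 3)) = Mul(Rational(76, 5), Rational(-4, 3)) = Rational(-304, 15)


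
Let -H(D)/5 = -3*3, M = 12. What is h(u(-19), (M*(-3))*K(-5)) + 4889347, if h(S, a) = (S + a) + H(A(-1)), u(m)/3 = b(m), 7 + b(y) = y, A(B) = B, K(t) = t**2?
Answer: 4888414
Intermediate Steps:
H(D) = 45 (H(D) = -(-15)*3 = -5*(-9) = 45)
b(y) = -7 + y
u(m) = -21 + 3*m (u(m) = 3*(-7 + m) = -21 + 3*m)
h(S, a) = 45 + S + a (h(S, a) = (S + a) + 45 = 45 + S + a)
h(u(-19), (M*(-3))*K(-5)) + 4889347 = (45 + (-21 + 3*(-19)) + (12*(-3))*(-5)**2) + 4889347 = (45 + (-21 - 57) - 36*25) + 4889347 = (45 - 78 - 900) + 4889347 = -933 + 4889347 = 4888414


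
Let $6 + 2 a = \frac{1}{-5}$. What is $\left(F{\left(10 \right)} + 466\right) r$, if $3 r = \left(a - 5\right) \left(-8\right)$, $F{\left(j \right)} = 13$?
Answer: $\frac{51732}{5} \approx 10346.0$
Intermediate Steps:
$a = - \frac{31}{10}$ ($a = -3 + \frac{1}{2 \left(-5\right)} = -3 + \frac{1}{2} \left(- \frac{1}{5}\right) = -3 - \frac{1}{10} = - \frac{31}{10} \approx -3.1$)
$r = \frac{108}{5}$ ($r = \frac{\left(- \frac{31}{10} - 5\right) \left(-8\right)}{3} = \frac{\left(- \frac{81}{10}\right) \left(-8\right)}{3} = \frac{1}{3} \cdot \frac{324}{5} = \frac{108}{5} \approx 21.6$)
$\left(F{\left(10 \right)} + 466\right) r = \left(13 + 466\right) \frac{108}{5} = 479 \cdot \frac{108}{5} = \frac{51732}{5}$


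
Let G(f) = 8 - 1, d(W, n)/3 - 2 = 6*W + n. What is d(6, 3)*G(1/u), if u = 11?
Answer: 861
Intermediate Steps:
d(W, n) = 6 + 3*n + 18*W (d(W, n) = 6 + 3*(6*W + n) = 6 + 3*(n + 6*W) = 6 + (3*n + 18*W) = 6 + 3*n + 18*W)
G(f) = 7
d(6, 3)*G(1/u) = (6 + 3*3 + 18*6)*7 = (6 + 9 + 108)*7 = 123*7 = 861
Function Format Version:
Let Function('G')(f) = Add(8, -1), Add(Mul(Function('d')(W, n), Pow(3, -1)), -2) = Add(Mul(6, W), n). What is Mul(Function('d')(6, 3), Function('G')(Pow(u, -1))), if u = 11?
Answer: 861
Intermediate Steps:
Function('d')(W, n) = Add(6, Mul(3, n), Mul(18, W)) (Function('d')(W, n) = Add(6, Mul(3, Add(Mul(6, W), n))) = Add(6, Mul(3, Add(n, Mul(6, W)))) = Add(6, Add(Mul(3, n), Mul(18, W))) = Add(6, Mul(3, n), Mul(18, W)))
Function('G')(f) = 7
Mul(Function('d')(6, 3), Function('G')(Pow(u, -1))) = Mul(Add(6, Mul(3, 3), Mul(18, 6)), 7) = Mul(Add(6, 9, 108), 7) = Mul(123, 7) = 861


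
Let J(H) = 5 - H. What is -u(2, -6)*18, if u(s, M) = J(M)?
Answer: -198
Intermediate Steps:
u(s, M) = 5 - M
-u(2, -6)*18 = -(5 - 1*(-6))*18 = -(5 + 6)*18 = -1*11*18 = -11*18 = -198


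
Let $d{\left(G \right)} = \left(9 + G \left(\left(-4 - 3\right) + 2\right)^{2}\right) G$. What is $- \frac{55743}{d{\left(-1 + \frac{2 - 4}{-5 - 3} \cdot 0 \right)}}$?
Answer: $- \frac{55743}{16} \approx -3483.9$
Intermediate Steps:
$d{\left(G \right)} = G \left(9 + 25 G\right)$ ($d{\left(G \right)} = \left(9 + G \left(-7 + 2\right)^{2}\right) G = \left(9 + G \left(-5\right)^{2}\right) G = \left(9 + G 25\right) G = \left(9 + 25 G\right) G = G \left(9 + 25 G\right)$)
$- \frac{55743}{d{\left(-1 + \frac{2 - 4}{-5 - 3} \cdot 0 \right)}} = - \frac{55743}{\left(-1 + \frac{2 - 4}{-5 - 3} \cdot 0\right) \left(9 + 25 \left(-1 + \frac{2 - 4}{-5 - 3} \cdot 0\right)\right)} = - \frac{55743}{\left(-1 + - \frac{2}{-8} \cdot 0\right) \left(9 + 25 \left(-1 + - \frac{2}{-8} \cdot 0\right)\right)} = - \frac{55743}{\left(-1 + \left(-2\right) \left(- \frac{1}{8}\right) 0\right) \left(9 + 25 \left(-1 + \left(-2\right) \left(- \frac{1}{8}\right) 0\right)\right)} = - \frac{55743}{\left(-1 + \frac{1}{4} \cdot 0\right) \left(9 + 25 \left(-1 + \frac{1}{4} \cdot 0\right)\right)} = - \frac{55743}{\left(-1 + 0\right) \left(9 + 25 \left(-1 + 0\right)\right)} = - \frac{55743}{\left(-1\right) \left(9 + 25 \left(-1\right)\right)} = - \frac{55743}{\left(-1\right) \left(9 - 25\right)} = - \frac{55743}{\left(-1\right) \left(-16\right)} = - \frac{55743}{16}$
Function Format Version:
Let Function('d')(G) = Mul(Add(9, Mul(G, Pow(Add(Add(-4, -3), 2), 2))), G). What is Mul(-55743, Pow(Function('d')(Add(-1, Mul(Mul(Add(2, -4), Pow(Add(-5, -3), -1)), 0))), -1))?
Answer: Rational(-55743, 16) ≈ -3483.9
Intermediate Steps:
Function('d')(G) = Mul(G, Add(9, Mul(25, G))) (Function('d')(G) = Mul(Add(9, Mul(G, Pow(Add(-7, 2), 2))), G) = Mul(Add(9, Mul(G, Pow(-5, 2))), G) = Mul(Add(9, Mul(G, 25)), G) = Mul(Add(9, Mul(25, G)), G) = Mul(G, Add(9, Mul(25, G))))
Mul(-55743, Pow(Function('d')(Add(-1, Mul(Mul(Add(2, -4), Pow(Add(-5, -3), -1)), 0))), -1)) = Mul(-55743, Pow(Mul(Add(-1, Mul(Mul(Add(2, -4), Pow(Add(-5, -3), -1)), 0)), Add(9, Mul(25, Add(-1, Mul(Mul(Add(2, -4), Pow(Add(-5, -3), -1)), 0))))), -1)) = Mul(-55743, Pow(Mul(Add(-1, Mul(Mul(-2, Pow(-8, -1)), 0)), Add(9, Mul(25, Add(-1, Mul(Mul(-2, Pow(-8, -1)), 0))))), -1)) = Mul(-55743, Pow(Mul(Add(-1, Mul(Mul(-2, Rational(-1, 8)), 0)), Add(9, Mul(25, Add(-1, Mul(Mul(-2, Rational(-1, 8)), 0))))), -1)) = Mul(-55743, Pow(Mul(Add(-1, Mul(Rational(1, 4), 0)), Add(9, Mul(25, Add(-1, Mul(Rational(1, 4), 0))))), -1)) = Mul(-55743, Pow(Mul(Add(-1, 0), Add(9, Mul(25, Add(-1, 0)))), -1)) = Mul(-55743, Pow(Mul(-1, Add(9, Mul(25, -1))), -1)) = Mul(-55743, Pow(Mul(-1, Add(9, -25)), -1)) = Mul(-55743, Pow(Mul(-1, -16), -1)) = Mul(-55743, Pow(16, -1)) = Mul(-55743, Rational(1, 16)) = Rational(-55743, 16)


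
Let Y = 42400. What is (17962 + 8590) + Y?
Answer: 68952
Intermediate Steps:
(17962 + 8590) + Y = (17962 + 8590) + 42400 = 26552 + 42400 = 68952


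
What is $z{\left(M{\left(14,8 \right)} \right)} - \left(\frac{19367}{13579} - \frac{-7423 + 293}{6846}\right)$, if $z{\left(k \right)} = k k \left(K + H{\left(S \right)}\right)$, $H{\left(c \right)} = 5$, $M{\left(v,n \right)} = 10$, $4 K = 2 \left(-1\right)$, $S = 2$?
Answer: $\frac{20801710274}{46480917} \approx 447.53$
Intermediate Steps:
$K = - \frac{1}{2}$ ($K = \frac{2 \left(-1\right)}{4} = \frac{1}{4} \left(-2\right) = - \frac{1}{2} \approx -0.5$)
$z{\left(k \right)} = \frac{9 k^{2}}{2}$ ($z{\left(k \right)} = k k \left(- \frac{1}{2} + 5\right) = k k \frac{9}{2} = k \frac{9 k}{2} = \frac{9 k^{2}}{2}$)
$z{\left(M{\left(14,8 \right)} \right)} - \left(\frac{19367}{13579} - \frac{-7423 + 293}{6846}\right) = \frac{9 \cdot 10^{2}}{2} - \left(\frac{19367}{13579} - \frac{-7423 + 293}{6846}\right) = \frac{9}{2} \cdot 100 - \frac{114702376}{46480917} = 450 - \frac{114702376}{46480917} = \frac{20801710274}{46480917}$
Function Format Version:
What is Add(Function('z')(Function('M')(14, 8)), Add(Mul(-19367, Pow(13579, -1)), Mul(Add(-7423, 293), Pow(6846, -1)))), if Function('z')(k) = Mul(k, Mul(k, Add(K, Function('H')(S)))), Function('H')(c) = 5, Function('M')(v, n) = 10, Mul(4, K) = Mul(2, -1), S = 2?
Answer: Rational(20801710274, 46480917) ≈ 447.53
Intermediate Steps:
K = Rational(-1, 2) (K = Mul(Rational(1, 4), Mul(2, -1)) = Mul(Rational(1, 4), -2) = Rational(-1, 2) ≈ -0.50000)
Function('z')(k) = Mul(Rational(9, 2), Pow(k, 2)) (Function('z')(k) = Mul(k, Mul(k, Add(Rational(-1, 2), 5))) = Mul(k, Mul(k, Rational(9, 2))) = Mul(k, Mul(Rational(9, 2), k)) = Mul(Rational(9, 2), Pow(k, 2)))
Add(Function('z')(Function('M')(14, 8)), Add(Mul(-19367, Pow(13579, -1)), Mul(Add(-7423, 293), Pow(6846, -1)))) = Add(Mul(Rational(9, 2), Pow(10, 2)), Add(Mul(-19367, Pow(13579, -1)), Mul(Add(-7423, 293), Pow(6846, -1)))) = Add(Mul(Rational(9, 2), 100), Add(Mul(-19367, Rational(1, 13579)), Mul(-7130, Rational(1, 6846)))) = Add(450, Add(Rational(-19367, 13579), Rational(-3565, 3423))) = Add(450, Rational(-114702376, 46480917)) = Rational(20801710274, 46480917)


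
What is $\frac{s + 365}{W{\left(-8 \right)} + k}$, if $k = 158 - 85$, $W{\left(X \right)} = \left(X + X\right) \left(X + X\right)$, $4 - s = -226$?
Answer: $\frac{85}{47} \approx 1.8085$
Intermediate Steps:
$s = 230$ ($s = 4 - -226 = 4 + 226 = 230$)
$W{\left(X \right)} = 4 X^{2}$ ($W{\left(X \right)} = 2 X 2 X = 4 X^{2}$)
$k = 73$
$\frac{s + 365}{W{\left(-8 \right)} + k} = \frac{230 + 365}{4 \left(-8\right)^{2} + 73} = \frac{595}{4 \cdot 64 + 73} = \frac{595}{256 + 73} = \frac{595}{329} = 595 \cdot \frac{1}{329} = \frac{85}{47}$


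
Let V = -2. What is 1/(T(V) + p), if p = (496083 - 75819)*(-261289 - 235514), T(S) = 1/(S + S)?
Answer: -4/835153663969 ≈ -4.7895e-12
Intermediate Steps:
T(S) = 1/(2*S)
p = -208788415992 (p = 420264*(-496803) = -208788415992)
1/(T(V) + p) = 1/((1/2)/(-2) - 208788415992) = 1/((1/2)*(-1/2) - 208788415992) = 1/(-1/4 - 208788415992) = 1/(-835153663969/4) = -4/835153663969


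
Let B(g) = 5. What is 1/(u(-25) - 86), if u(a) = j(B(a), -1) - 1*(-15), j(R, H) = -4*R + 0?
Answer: -1/91 ≈ -0.010989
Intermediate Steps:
j(R, H) = -4*R
u(a) = -5 (u(a) = -4*5 - 1*(-15) = -20 + 15 = -5)
1/(u(-25) - 86) = 1/(-5 - 86) = 1/(-91) = -1/91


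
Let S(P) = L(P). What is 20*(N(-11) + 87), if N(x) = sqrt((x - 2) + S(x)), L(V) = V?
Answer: 1740 + 40*I*sqrt(6) ≈ 1740.0 + 97.98*I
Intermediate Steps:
S(P) = P
N(x) = sqrt(-2 + 2*x) (N(x) = sqrt((x - 2) + x) = sqrt((-2 + x) + x) = sqrt(-2 + 2*x))
20*(N(-11) + 87) = 20*(sqrt(-2 + 2*(-11)) + 87) = 20*(sqrt(-2 - 22) + 87) = 20*(sqrt(-24) + 87) = 20*(2*I*sqrt(6) + 87) = 20*(87 + 2*I*sqrt(6)) = 1740 + 40*I*sqrt(6)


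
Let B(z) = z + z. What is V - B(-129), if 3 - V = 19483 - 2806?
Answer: -16416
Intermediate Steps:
V = -16674 (V = 3 - (19483 - 2806) = 3 - 1*16677 = 3 - 16677 = -16674)
B(z) = 2*z
V - B(-129) = -16674 - 2*(-129) = -16674 - 1*(-258) = -16674 + 258 = -16416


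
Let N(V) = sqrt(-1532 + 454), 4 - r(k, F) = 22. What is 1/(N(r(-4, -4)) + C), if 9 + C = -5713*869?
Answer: -2482303/12323656368157 - 7*I*sqrt(22)/24647312736314 ≈ -2.0143e-7 - 1.3321e-12*I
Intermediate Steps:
r(k, F) = -18 (r(k, F) = 4 - 1*22 = 4 - 22 = -18)
C = -4964606 (C = -9 - 5713*869 = -9 - 4964597 = -4964606)
N(V) = 7*I*sqrt(22) (N(V) = sqrt(-1078) = 7*I*sqrt(22))
1/(N(r(-4, -4)) + C) = 1/(7*I*sqrt(22) - 4964606) = 1/(-4964606 + 7*I*sqrt(22))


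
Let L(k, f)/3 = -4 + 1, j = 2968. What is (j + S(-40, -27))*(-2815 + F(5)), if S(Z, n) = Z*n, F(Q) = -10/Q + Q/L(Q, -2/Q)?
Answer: -102649184/9 ≈ -1.1405e+7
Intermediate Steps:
L(k, f) = -9 (L(k, f) = 3*(-4 + 1) = 3*(-3) = -9)
F(Q) = -10/Q - Q/9 (F(Q) = -10/Q + Q/(-9) = -10/Q + Q*(-1/9) = -10/Q - Q/9)
(j + S(-40, -27))*(-2815 + F(5)) = (2968 - 40*(-27))*(-2815 + (-10/5 - 1/9*5)) = (2968 + 1080)*(-2815 + (-10*1/5 - 5/9)) = 4048*(-2815 + (-2 - 5/9)) = 4048*(-2815 - 23/9) = 4048*(-25358/9) = -102649184/9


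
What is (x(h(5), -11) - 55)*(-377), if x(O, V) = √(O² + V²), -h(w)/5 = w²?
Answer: 20735 - 377*√15746 ≈ -26572.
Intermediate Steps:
h(w) = -5*w²
(x(h(5), -11) - 55)*(-377) = (√((-5*5²)² + (-11)²) - 55)*(-377) = (√((-5*25)² + 121) - 55)*(-377) = (√((-125)² + 121) - 55)*(-377) = (√(15625 + 121) - 55)*(-377) = (√15746 - 55)*(-377) = (-55 + √15746)*(-377) = 20735 - 377*√15746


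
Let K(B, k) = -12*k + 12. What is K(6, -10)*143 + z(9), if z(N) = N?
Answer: 18885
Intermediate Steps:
K(B, k) = 12 - 12*k
K(6, -10)*143 + z(9) = (12 - 12*(-10))*143 + 9 = (12 + 120)*143 + 9 = 132*143 + 9 = 18876 + 9 = 18885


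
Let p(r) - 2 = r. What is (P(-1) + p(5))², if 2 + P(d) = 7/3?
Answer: 484/9 ≈ 53.778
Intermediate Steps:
P(d) = ⅓ (P(d) = -2 + 7/3 = ⅓)
p(r) = 2 + r
(P(-1) + p(5))² = (⅓ + (2 + 5))² = (⅓ + 7)² = (22/3)² = 484/9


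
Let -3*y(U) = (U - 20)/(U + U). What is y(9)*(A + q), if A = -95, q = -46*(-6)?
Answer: 1991/54 ≈ 36.870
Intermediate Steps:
y(U) = -(-20 + U)/(6*U) (y(U) = -(U - 20)/(3*(U + U)) = -(-20 + U)/(3*(2*U)) = -(-20 + U)*1/(2*U)/3 = -(-20 + U)/(6*U))
q = 276
y(9)*(A + q) = ((⅙)*(20 - 1*9)/9)*(-95 + 276) = ((⅙)*(⅑)*(20 - 9))*181 = ((⅙)*(⅑)*11)*181 = (11/54)*181 = 1991/54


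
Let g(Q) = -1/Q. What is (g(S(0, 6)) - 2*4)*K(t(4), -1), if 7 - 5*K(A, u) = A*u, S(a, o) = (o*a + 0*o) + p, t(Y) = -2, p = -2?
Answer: -15/2 ≈ -7.5000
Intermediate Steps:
S(a, o) = -2 + a*o (S(a, o) = (o*a + 0*o) - 2 = (a*o + 0) - 2 = a*o - 2 = -2 + a*o)
K(A, u) = 7/5 - A*u/5
(g(S(0, 6)) - 2*4)*K(t(4), -1) = (-1/(-2 + 0*6) - 2*4)*(7/5 - ⅕*(-2)*(-1)) = (-1/(-2 + 0) - 1*8)*(7/5 - ⅖) = (-1/(-2) - 8)*1 = (-1*(-½) - 8)*1 = (½ - 8)*1 = -15/2*1 = -15/2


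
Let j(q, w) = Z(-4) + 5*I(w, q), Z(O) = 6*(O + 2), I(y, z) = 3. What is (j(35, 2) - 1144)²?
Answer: 1301881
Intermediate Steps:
Z(O) = 12 + 6*O (Z(O) = 6*(2 + O) = 12 + 6*O)
j(q, w) = 3 (j(q, w) = (12 + 6*(-4)) + 5*3 = (12 - 24) + 15 = -12 + 15 = 3)
(j(35, 2) - 1144)² = (3 - 1144)² = (-1141)² = 1301881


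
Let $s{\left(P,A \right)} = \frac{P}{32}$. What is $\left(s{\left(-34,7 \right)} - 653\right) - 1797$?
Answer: $- \frac{39217}{16} \approx -2451.1$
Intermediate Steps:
$s{\left(P,A \right)} = \frac{P}{32}$ ($s{\left(P,A \right)} = P \frac{1}{32} = \frac{P}{32}$)
$\left(s{\left(-34,7 \right)} - 653\right) - 1797 = \left(\frac{1}{32} \left(-34\right) - 653\right) - 1797 = \left(- \frac{17}{16} - 653\right) - 1797 = - \frac{10465}{16} - 1797 = - \frac{39217}{16}$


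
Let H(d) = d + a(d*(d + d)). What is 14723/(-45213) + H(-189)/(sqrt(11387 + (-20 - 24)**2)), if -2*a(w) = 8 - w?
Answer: -14723/45213 + 8*sqrt(13323)/3 ≈ 307.48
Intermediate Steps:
a(w) = -4 + w/2 (a(w) = -(8 - w)/2 = -4 + w/2)
H(d) = -4 + d + d**2 (H(d) = d + (-4 + (d*(d + d))/2) = d + (-4 + (d*(2*d))/2) = d + (-4 + (2*d**2)/2) = d + (-4 + d**2) = -4 + d + d**2)
14723/(-45213) + H(-189)/(sqrt(11387 + (-20 - 24)**2)) = 14723/(-45213) + (-4 - 189 + (-189)**2)/(sqrt(11387 + (-20 - 24)**2)) = 14723*(-1/45213) + (-4 - 189 + 35721)/(sqrt(11387 + (-44)**2)) = -14723/45213 + 35528/(sqrt(11387 + 1936)) = -14723/45213 + 35528/(sqrt(13323)) = -14723/45213 + 35528*(sqrt(13323)/13323) = -14723/45213 + 8*sqrt(13323)/3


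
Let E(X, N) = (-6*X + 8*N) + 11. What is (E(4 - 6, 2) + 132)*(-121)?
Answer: -20691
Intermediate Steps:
E(X, N) = 11 - 6*X + 8*N
(E(4 - 6, 2) + 132)*(-121) = ((11 - 6*(4 - 6) + 8*2) + 132)*(-121) = ((11 - 6*(-2) + 16) + 132)*(-121) = ((11 + 12 + 16) + 132)*(-121) = (39 + 132)*(-121) = 171*(-121) = -20691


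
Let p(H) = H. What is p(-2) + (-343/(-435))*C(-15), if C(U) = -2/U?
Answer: -12364/6525 ≈ -1.8949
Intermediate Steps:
p(-2) + (-343/(-435))*C(-15) = -2 + (-343/(-435))*(-2/(-15)) = -2 + (-343*(-1/435))*(-2*(-1/15)) = -2 + (343/435)*(2/15) = -2 + 686/6525 = -12364/6525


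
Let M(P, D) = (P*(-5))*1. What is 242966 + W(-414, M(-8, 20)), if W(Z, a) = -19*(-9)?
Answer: 243137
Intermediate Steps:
M(P, D) = -5*P (M(P, D) = -5*P*1 = -5*P)
W(Z, a) = 171
242966 + W(-414, M(-8, 20)) = 242966 + 171 = 243137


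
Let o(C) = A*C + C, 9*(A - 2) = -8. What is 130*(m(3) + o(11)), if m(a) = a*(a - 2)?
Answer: 30680/9 ≈ 3408.9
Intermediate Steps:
A = 10/9 (A = 2 + (1/9)*(-8) = 2 - 8/9 = 10/9 ≈ 1.1111)
m(a) = a*(-2 + a)
o(C) = 19*C/9 (o(C) = 10*C/9 + C = 19*C/9)
130*(m(3) + o(11)) = 130*(3*(-2 + 3) + (19/9)*11) = 130*(3*1 + 209/9) = 130*(3 + 209/9) = 130*(236/9) = 30680/9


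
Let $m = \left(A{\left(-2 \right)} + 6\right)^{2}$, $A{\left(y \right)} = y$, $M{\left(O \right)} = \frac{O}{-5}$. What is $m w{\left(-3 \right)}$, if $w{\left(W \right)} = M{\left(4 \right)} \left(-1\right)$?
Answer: $\frac{64}{5} \approx 12.8$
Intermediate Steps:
$M{\left(O \right)} = - \frac{O}{5}$ ($M{\left(O \right)} = O \left(- \frac{1}{5}\right) = - \frac{O}{5}$)
$w{\left(W \right)} = \frac{4}{5}$ ($w{\left(W \right)} = \left(- \frac{1}{5}\right) 4 \left(-1\right) = \left(- \frac{4}{5}\right) \left(-1\right) = \frac{4}{5}$)
$m = 16$ ($m = \left(-2 + 6\right)^{2} = 4^{2} = 16$)
$m w{\left(-3 \right)} = 16 \cdot \frac{4}{5} = \frac{64}{5}$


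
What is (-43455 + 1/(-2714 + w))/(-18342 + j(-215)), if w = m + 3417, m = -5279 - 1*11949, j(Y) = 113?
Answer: 718093876/301234225 ≈ 2.3838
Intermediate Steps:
m = -17228 (m = -5279 - 11949 = -17228)
w = -13811 (w = -17228 + 3417 = -13811)
(-43455 + 1/(-2714 + w))/(-18342 + j(-215)) = (-43455 + 1/(-2714 - 13811))/(-18342 + 113) = (-43455 + 1/(-16525))/(-18229) = (-43455 - 1/16525)*(-1/18229) = -718093876/16525*(-1/18229) = 718093876/301234225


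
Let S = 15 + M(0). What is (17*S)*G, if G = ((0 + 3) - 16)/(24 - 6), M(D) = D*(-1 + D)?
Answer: -1105/6 ≈ -184.17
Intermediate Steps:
S = 15 (S = 15 + 0*(-1 + 0) = 15 + 0*(-1) = 15 + 0 = 15)
G = -13/18 (G = (3 - 16)/18 = -13*1/18 = -13/18 ≈ -0.72222)
(17*S)*G = (17*15)*(-13/18) = 255*(-13/18) = -1105/6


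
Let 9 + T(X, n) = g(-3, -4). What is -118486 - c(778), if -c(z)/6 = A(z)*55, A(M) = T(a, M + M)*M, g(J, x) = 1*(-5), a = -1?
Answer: -3712846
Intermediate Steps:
g(J, x) = -5
T(X, n) = -14 (T(X, n) = -9 - 5 = -14)
A(M) = -14*M
c(z) = 4620*z (c(z) = -6*(-14*z)*55 = -(-4620)*z = 4620*z)
-118486 - c(778) = -118486 - 4620*778 = -118486 - 1*3594360 = -118486 - 3594360 = -3712846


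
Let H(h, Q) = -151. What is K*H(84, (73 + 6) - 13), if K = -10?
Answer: 1510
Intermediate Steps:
K*H(84, (73 + 6) - 13) = -10*(-151) = 1510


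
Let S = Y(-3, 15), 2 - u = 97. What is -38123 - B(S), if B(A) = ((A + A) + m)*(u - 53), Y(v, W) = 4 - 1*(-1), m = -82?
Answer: -48779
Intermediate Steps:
u = -95 (u = 2 - 1*97 = 2 - 97 = -95)
Y(v, W) = 5 (Y(v, W) = 4 + 1 = 5)
S = 5
B(A) = 12136 - 296*A (B(A) = ((A + A) - 82)*(-95 - 53) = (2*A - 82)*(-148) = (-82 + 2*A)*(-148) = 12136 - 296*A)
-38123 - B(S) = -38123 - (12136 - 296*5) = -38123 - (12136 - 1480) = -38123 - 1*10656 = -38123 - 10656 = -48779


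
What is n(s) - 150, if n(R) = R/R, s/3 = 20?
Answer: -149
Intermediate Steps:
s = 60 (s = 3*20 = 60)
n(R) = 1
n(s) - 150 = 1 - 150 = -149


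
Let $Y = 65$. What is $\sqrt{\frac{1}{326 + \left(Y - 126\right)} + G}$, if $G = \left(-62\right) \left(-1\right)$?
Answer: $\frac{\sqrt{4354215}}{265} \approx 7.8742$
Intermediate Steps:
$G = 62$
$\sqrt{\frac{1}{326 + \left(Y - 126\right)} + G} = \sqrt{\frac{1}{326 + \left(65 - 126\right)} + 62} = \sqrt{\frac{1}{326 - 61} + 62} = \sqrt{\frac{1}{265} + 62} = \sqrt{\frac{16431}{265}} = \frac{\sqrt{4354215}}{265}$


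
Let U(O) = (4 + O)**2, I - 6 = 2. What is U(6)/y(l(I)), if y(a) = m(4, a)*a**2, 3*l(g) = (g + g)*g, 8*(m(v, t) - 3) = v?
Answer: 225/14336 ≈ 0.015695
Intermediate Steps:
I = 8 (I = 6 + 2 = 8)
m(v, t) = 3 + v/8
l(g) = 2*g**2/3 (l(g) = ((g + g)*g)/3 = ((2*g)*g)/3 = (2*g**2)/3 = 2*g**2/3)
y(a) = 7*a**2/2 (y(a) = (3 + (1/8)*4)*a**2 = (3 + 1/2)*a**2 = 7*a**2/2)
U(6)/y(l(I)) = (4 + 6)**2/((7*((2/3)*8**2)**2/2)) = 10**2/((7*((2/3)*64)**2/2)) = 100/((7*(128/3)**2/2)) = 100/(((7/2)*(16384/9))) = 100/(57344/9) = 100*(9/57344) = 225/14336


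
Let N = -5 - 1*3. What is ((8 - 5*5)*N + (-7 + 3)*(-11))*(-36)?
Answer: -6480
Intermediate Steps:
N = -8 (N = -5 - 3 = -8)
((8 - 5*5)*N + (-7 + 3)*(-11))*(-36) = ((8 - 5*5)*(-8) + (-7 + 3)*(-11))*(-36) = ((8 - 25)*(-8) - 4*(-11))*(-36) = (-17*(-8) + 44)*(-36) = (136 + 44)*(-36) = 180*(-36) = -6480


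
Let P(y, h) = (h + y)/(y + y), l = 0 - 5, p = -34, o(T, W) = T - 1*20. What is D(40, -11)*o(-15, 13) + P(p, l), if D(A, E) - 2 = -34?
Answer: 76199/68 ≈ 1120.6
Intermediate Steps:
o(T, W) = -20 + T (o(T, W) = T - 20 = -20 + T)
l = -5
D(A, E) = -32 (D(A, E) = 2 - 34 = -32)
P(y, h) = (h + y)/(2*y) (P(y, h) = (h + y)/((2*y)) = (h + y)*(1/(2*y)) = (h + y)/(2*y))
D(40, -11)*o(-15, 13) + P(p, l) = -32*(-20 - 15) + (½)*(-5 - 34)/(-34) = -32*(-35) + (½)*(-1/34)*(-39) = 1120 + 39/68 = 76199/68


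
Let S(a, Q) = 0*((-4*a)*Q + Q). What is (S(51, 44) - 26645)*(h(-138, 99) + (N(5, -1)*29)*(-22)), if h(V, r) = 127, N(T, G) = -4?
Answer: -71381955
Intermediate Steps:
S(a, Q) = 0 (S(a, Q) = 0*(-4*Q*a + Q) = 0*(Q - 4*Q*a) = 0)
(S(51, 44) - 26645)*(h(-138, 99) + (N(5, -1)*29)*(-22)) = (0 - 26645)*(127 - 4*29*(-22)) = -26645*(127 - 116*(-22)) = -26645*(127 + 2552) = -26645*2679 = -71381955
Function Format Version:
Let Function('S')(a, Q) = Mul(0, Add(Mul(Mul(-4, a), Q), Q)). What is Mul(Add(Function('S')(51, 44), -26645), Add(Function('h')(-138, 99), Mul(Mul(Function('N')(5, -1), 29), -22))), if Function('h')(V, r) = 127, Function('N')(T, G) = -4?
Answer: -71381955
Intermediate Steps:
Function('S')(a, Q) = 0 (Function('S')(a, Q) = Mul(0, Add(Mul(-4, Q, a), Q)) = Mul(0, Add(Q, Mul(-4, Q, a))) = 0)
Mul(Add(Function('S')(51, 44), -26645), Add(Function('h')(-138, 99), Mul(Mul(Function('N')(5, -1), 29), -22))) = Mul(Add(0, -26645), Add(127, Mul(Mul(-4, 29), -22))) = Mul(-26645, Add(127, Mul(-116, -22))) = Mul(-26645, Add(127, 2552)) = Mul(-26645, 2679) = -71381955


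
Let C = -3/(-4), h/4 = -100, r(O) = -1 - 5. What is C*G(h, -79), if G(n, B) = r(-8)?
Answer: -9/2 ≈ -4.5000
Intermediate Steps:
r(O) = -6
h = -400 (h = 4*(-100) = -400)
G(n, B) = -6
C = ¾ (C = -3*(-¼) = ¾ ≈ 0.75000)
C*G(h, -79) = (¾)*(-6) = -9/2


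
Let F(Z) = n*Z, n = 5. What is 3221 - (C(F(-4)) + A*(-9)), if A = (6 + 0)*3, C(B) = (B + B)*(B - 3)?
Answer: 2463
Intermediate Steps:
F(Z) = 5*Z
C(B) = 2*B*(-3 + B) (C(B) = (2*B)*(-3 + B) = 2*B*(-3 + B))
A = 18 (A = 6*3 = 18)
3221 - (C(F(-4)) + A*(-9)) = 3221 - (2*(5*(-4))*(-3 + 5*(-4)) + 18*(-9)) = 3221 - (2*(-20)*(-3 - 20) - 162) = 3221 - (2*(-20)*(-23) - 162) = 3221 - (920 - 162) = 3221 - 1*758 = 3221 - 758 = 2463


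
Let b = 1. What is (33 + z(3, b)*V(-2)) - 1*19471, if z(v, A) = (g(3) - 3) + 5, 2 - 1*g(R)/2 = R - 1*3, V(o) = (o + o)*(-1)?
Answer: -19414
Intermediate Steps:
V(o) = -2*o (V(o) = (2*o)*(-1) = -2*o)
g(R) = 10 - 2*R (g(R) = 4 - 2*(R - 1*3) = 4 - 2*(R - 3) = 4 - 2*(-3 + R) = 4 + (6 - 2*R) = 10 - 2*R)
z(v, A) = 6 (z(v, A) = ((10 - 2*3) - 3) + 5 = ((10 - 6) - 3) + 5 = (4 - 3) + 5 = 1 + 5 = 6)
(33 + z(3, b)*V(-2)) - 1*19471 = (33 + 6*(-2*(-2))) - 1*19471 = (33 + 6*4) - 19471 = (33 + 24) - 19471 = 57 - 19471 = -19414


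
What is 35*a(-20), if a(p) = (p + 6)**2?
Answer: 6860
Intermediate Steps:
a(p) = (6 + p)**2
35*a(-20) = 35*(6 - 20)**2 = 35*(-14)**2 = 35*196 = 6860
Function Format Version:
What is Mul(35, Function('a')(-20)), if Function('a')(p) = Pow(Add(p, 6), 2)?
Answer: 6860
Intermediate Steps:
Function('a')(p) = Pow(Add(6, p), 2)
Mul(35, Function('a')(-20)) = Mul(35, Pow(Add(6, -20), 2)) = Mul(35, Pow(-14, 2)) = Mul(35, 196) = 6860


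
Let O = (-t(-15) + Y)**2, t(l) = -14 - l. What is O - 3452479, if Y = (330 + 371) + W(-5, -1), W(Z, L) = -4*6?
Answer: -2995503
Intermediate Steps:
W(Z, L) = -24
Y = 677 (Y = (330 + 371) - 24 = 701 - 24 = 677)
O = 456976 (O = (-(-14 - 1*(-15)) + 677)**2 = (-(-14 + 15) + 677)**2 = (-1*1 + 677)**2 = (-1 + 677)**2 = 676**2 = 456976)
O - 3452479 = 456976 - 3452479 = -2995503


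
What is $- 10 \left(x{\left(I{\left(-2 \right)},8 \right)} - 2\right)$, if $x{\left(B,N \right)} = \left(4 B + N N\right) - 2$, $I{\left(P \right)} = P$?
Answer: $-520$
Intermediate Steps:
$x{\left(B,N \right)} = -2 + N^{2} + 4 B$ ($x{\left(B,N \right)} = \left(4 B + N^{2}\right) - 2 = \left(N^{2} + 4 B\right) - 2 = -2 + N^{2} + 4 B$)
$- 10 \left(x{\left(I{\left(-2 \right)},8 \right)} - 2\right) = - 10 \left(\left(-2 + 8^{2} + 4 \left(-2\right)\right) - 2\right) = - 10 \left(\left(-2 + 64 - 8\right) - 2\right) = - 10 \left(54 - 2\right) = \left(-10\right) 52 = -520$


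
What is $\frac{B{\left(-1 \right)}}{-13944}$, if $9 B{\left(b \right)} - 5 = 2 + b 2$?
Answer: $- \frac{5}{125496} \approx -3.9842 \cdot 10^{-5}$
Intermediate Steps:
$B{\left(b \right)} = \frac{7}{9} + \frac{2 b}{9}$ ($B{\left(b \right)} = \frac{5}{9} + \frac{2 + b 2}{9} = \frac{5}{9} + \frac{2 + 2 b}{9} = \frac{5}{9} + \left(\frac{2}{9} + \frac{2 b}{9}\right) = \frac{7}{9} + \frac{2 b}{9}$)
$\frac{B{\left(-1 \right)}}{-13944} = \frac{\frac{7}{9} + \frac{2}{9} \left(-1\right)}{-13944} = \left(\frac{7}{9} - \frac{2}{9}\right) \left(- \frac{1}{13944}\right) = \frac{5}{9} \left(- \frac{1}{13944}\right) = - \frac{5}{125496}$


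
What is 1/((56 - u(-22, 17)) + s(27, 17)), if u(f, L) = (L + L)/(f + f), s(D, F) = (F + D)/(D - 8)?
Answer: 418/24699 ≈ 0.016924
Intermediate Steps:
s(D, F) = (D + F)/(-8 + D)
u(f, L) = L/f (u(f, L) = (2*L)/((2*f)) = (2*L)*(1/(2*f)) = L/f)
1/((56 - u(-22, 17)) + s(27, 17)) = 1/((56 - 17/(-22)) + (27 + 17)/(-8 + 27)) = 1/((56 - 17*(-1)/22) + 44/19) = 1/((56 - 1*(-17/22)) + (1/19)*44) = 1/((56 + 17/22) + 44/19) = 1/(1249/22 + 44/19) = 1/(24699/418) = 418/24699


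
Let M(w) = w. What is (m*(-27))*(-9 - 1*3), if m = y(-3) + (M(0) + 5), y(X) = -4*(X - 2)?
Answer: 8100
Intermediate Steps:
y(X) = 8 - 4*X (y(X) = -4*(-2 + X) = 8 - 4*X)
m = 25 (m = (8 - 4*(-3)) + (0 + 5) = (8 + 12) + 5 = 20 + 5 = 25)
(m*(-27))*(-9 - 1*3) = (25*(-27))*(-9 - 1*3) = -675*(-9 - 3) = -675*(-12) = 8100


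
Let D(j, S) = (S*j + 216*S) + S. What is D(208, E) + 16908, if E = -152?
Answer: -47692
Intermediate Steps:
D(j, S) = 217*S + S*j (D(j, S) = (216*S + S*j) + S = 217*S + S*j)
D(208, E) + 16908 = -152*(217 + 208) + 16908 = -152*425 + 16908 = -64600 + 16908 = -47692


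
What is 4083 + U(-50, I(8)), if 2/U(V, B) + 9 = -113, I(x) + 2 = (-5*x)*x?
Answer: 249062/61 ≈ 4083.0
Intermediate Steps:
I(x) = -2 - 5*x² (I(x) = -2 + (-5*x)*x = -2 - 5*x²)
U(V, B) = -1/61 (U(V, B) = 2/(-9 - 113) = 2/(-122) = 2*(-1/122) = -1/61)
4083 + U(-50, I(8)) = 4083 - 1/61 = 249062/61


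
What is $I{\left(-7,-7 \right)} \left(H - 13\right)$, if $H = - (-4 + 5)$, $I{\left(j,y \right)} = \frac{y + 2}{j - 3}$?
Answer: $-7$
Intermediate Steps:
$I{\left(j,y \right)} = \frac{2 + y}{-3 + j}$
$H = -1$ ($H = \left(-1\right) 1 = -1$)
$I{\left(-7,-7 \right)} \left(H - 13\right) = \frac{2 - 7}{-3 - 7} \left(-1 - 13\right) = \frac{1}{-10} \left(-5\right) \left(-14\right) = \left(- \frac{1}{10}\right) \left(-5\right) \left(-14\right) = \frac{1}{2} \left(-14\right) = -7$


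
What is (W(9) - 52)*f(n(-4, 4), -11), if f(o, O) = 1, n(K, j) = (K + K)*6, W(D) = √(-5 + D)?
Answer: -50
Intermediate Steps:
n(K, j) = 12*K (n(K, j) = (2*K)*6 = 12*K)
(W(9) - 52)*f(n(-4, 4), -11) = (√(-5 + 9) - 52)*1 = (√4 - 52)*1 = (2 - 52)*1 = -50*1 = -50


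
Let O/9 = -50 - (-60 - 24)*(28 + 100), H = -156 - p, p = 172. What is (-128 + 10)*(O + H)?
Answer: -11326820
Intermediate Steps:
H = -328 (H = -156 - 1*172 = -156 - 172 = -328)
O = 96318 (O = 9*(-50 - (-60 - 24)*(28 + 100)) = 9*(-50 - (-84)*128) = 9*(-50 - 1*(-10752)) = 9*(-50 + 10752) = 9*10702 = 96318)
(-128 + 10)*(O + H) = (-128 + 10)*(96318 - 328) = -118*95990 = -11326820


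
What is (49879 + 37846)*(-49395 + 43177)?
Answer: -545474050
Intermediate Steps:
(49879 + 37846)*(-49395 + 43177) = 87725*(-6218) = -545474050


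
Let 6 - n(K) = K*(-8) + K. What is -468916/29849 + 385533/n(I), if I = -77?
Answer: -11757706745/15909517 ≈ -739.04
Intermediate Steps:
n(K) = 6 + 7*K (n(K) = 6 - (K*(-8) + K) = 6 - (-8*K + K) = 6 - (-7)*K = 6 + 7*K)
-468916/29849 + 385533/n(I) = -468916/29849 + 385533/(6 + 7*(-77)) = -468916*1/29849 + 385533/(6 - 539) = -468916/29849 + 385533/(-533) = -468916/29849 + 385533*(-1/533) = -468916/29849 - 385533/533 = -11757706745/15909517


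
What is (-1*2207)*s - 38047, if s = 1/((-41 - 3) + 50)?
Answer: -230489/6 ≈ -38415.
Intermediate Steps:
s = ⅙ (s = 1/(-44 + 50) = 1/6 = ⅙ ≈ 0.16667)
(-1*2207)*s - 38047 = -1*2207*(⅙) - 38047 = -2207*⅙ - 38047 = -2207/6 - 38047 = -230489/6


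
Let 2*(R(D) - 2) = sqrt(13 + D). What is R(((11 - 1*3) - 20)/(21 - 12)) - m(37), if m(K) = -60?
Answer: 62 + sqrt(105)/6 ≈ 63.708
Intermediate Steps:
R(D) = 2 + sqrt(13 + D)/2
R(((11 - 1*3) - 20)/(21 - 12)) - m(37) = (2 + sqrt(13 + ((11 - 1*3) - 20)/(21 - 12))/2) - 1*(-60) = (2 + sqrt(13 + ((11 - 3) - 20)/9)/2) + 60 = (2 + sqrt(13 + (8 - 20)*(1/9))/2) + 60 = (2 + sqrt(13 - 12*1/9)/2) + 60 = (2 + sqrt(13 - 4/3)/2) + 60 = (2 + sqrt(35/3)/2) + 60 = (2 + (sqrt(105)/3)/2) + 60 = (2 + sqrt(105)/6) + 60 = 62 + sqrt(105)/6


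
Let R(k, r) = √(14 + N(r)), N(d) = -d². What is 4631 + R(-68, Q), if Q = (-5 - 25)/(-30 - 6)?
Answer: 4631 + √479/6 ≈ 4634.6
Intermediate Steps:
Q = ⅚ (Q = -30/(-36) = -30*(-1/36) = ⅚ ≈ 0.83333)
R(k, r) = √(14 - r²)
4631 + R(-68, Q) = 4631 + √(14 - (⅚)²) = 4631 + √(14 - 1*25/36) = 4631 + √(14 - 25/36) = 4631 + √(479/36) = 4631 + √479/6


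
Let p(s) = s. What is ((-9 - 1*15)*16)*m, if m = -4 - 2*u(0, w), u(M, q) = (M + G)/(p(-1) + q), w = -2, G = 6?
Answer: 0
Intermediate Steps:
u(M, q) = (6 + M)/(-1 + q) (u(M, q) = (M + 6)/(-1 + q) = (6 + M)/(-1 + q))
m = 0 (m = -4 - 2*(6 + 0)/(-1 - 2) = -4 - 2*6/(-3) = -4 - (-2)*6/3 = -4 - 2*(-2) = -4 + 4 = 0)
((-9 - 1*15)*16)*m = ((-9 - 1*15)*16)*0 = ((-9 - 15)*16)*0 = -24*16*0 = -384*0 = 0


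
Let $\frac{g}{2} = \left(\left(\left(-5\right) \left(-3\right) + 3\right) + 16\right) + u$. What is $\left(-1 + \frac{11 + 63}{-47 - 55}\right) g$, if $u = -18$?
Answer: $- \frac{2816}{51} \approx -55.216$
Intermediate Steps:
$g = 32$ ($g = 2 \left(\left(\left(\left(-5\right) \left(-3\right) + 3\right) + 16\right) - 18\right) = 2 \left(\left(\left(15 + 3\right) + 16\right) - 18\right) = 2 \left(\left(18 + 16\right) - 18\right) = 2 \left(34 - 18\right) = 2 \cdot 16 = 32$)
$\left(-1 + \frac{11 + 63}{-47 - 55}\right) g = \left(-1 + \frac{11 + 63}{-47 - 55}\right) 32 = \left(-1 + \frac{74}{-102}\right) 32 = \left(-1 + 74 \left(- \frac{1}{102}\right)\right) 32 = \left(-1 - \frac{37}{51}\right) 32 = \left(- \frac{88}{51}\right) 32 = - \frac{2816}{51}$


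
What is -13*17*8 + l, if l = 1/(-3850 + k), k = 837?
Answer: -5326985/3013 ≈ -1768.0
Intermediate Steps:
l = -1/3013 (l = 1/(-3850 + 837) = 1/(-3013) = -1/3013 ≈ -0.00033189)
-13*17*8 + l = -13*17*8 - 1/3013 = -221*8 - 1/3013 = -1768 - 1/3013 = -5326985/3013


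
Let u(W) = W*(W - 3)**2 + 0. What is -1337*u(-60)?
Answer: 318393180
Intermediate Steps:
u(W) = W*(-3 + W)**2 (u(W) = W*(-3 + W)**2 + 0 = W*(-3 + W)**2)
-1337*u(-60) = -(-80220)*(-3 - 60)**2 = -(-80220)*(-63)**2 = -(-80220)*3969 = -1337*(-238140) = 318393180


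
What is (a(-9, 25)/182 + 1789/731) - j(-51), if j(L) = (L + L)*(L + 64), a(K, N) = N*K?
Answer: 176574815/133042 ≈ 1327.2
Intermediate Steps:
a(K, N) = K*N
j(L) = 2*L*(64 + L) (j(L) = (2*L)*(64 + L) = 2*L*(64 + L))
(a(-9, 25)/182 + 1789/731) - j(-51) = (-9*25/182 + 1789/731) - 2*(-51)*(64 - 51) = (-225*1/182 + 1789*(1/731)) - 2*(-51)*13 = (-225/182 + 1789/731) - 1*(-1326) = 161123/133042 + 1326 = 176574815/133042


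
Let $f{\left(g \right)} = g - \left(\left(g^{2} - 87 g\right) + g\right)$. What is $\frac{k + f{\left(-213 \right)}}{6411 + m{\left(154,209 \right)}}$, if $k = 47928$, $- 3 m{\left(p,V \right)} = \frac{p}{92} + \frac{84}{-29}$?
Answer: $- \frac{63919944}{25658453} \approx -2.4912$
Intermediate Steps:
$m{\left(p,V \right)} = \frac{28}{29} - \frac{p}{276}$ ($m{\left(p,V \right)} = - \frac{\frac{p}{92} + \frac{84}{-29}}{3} = - \frac{p \frac{1}{92} + 84 \left(- \frac{1}{29}\right)}{3} = - \frac{\frac{p}{92} - \frac{84}{29}}{3} = - \frac{- \frac{84}{29} + \frac{p}{92}}{3} = \frac{28}{29} - \frac{p}{276}$)
$f{\left(g \right)} = - g^{2} + 87 g$ ($f{\left(g \right)} = g - \left(g^{2} - 86 g\right) = - g^{2} + 87 g$)
$\frac{k + f{\left(-213 \right)}}{6411 + m{\left(154,209 \right)}} = \frac{47928 - 213 \left(87 - -213\right)}{6411 + \left(\frac{28}{29} - \frac{77}{138}\right)} = \frac{47928 - 213 \left(87 + 213\right)}{6411 + \left(\frac{28}{29} - \frac{77}{138}\right)} = \frac{47928 - 63900}{6411 + \frac{1631}{4002}} = \frac{47928 - 63900}{\frac{25658453}{4002}} = \left(-15972\right) \frac{4002}{25658453} = - \frac{63919944}{25658453}$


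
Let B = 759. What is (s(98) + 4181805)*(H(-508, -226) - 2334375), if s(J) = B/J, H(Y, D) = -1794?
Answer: -957403287246681/98 ≈ -9.7694e+12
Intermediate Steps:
s(J) = 759/J
(s(98) + 4181805)*(H(-508, -226) - 2334375) = (759/98 + 4181805)*(-1794 - 2334375) = (759*(1/98) + 4181805)*(-2336169) = (759/98 + 4181805)*(-2336169) = (409817649/98)*(-2336169) = -957403287246681/98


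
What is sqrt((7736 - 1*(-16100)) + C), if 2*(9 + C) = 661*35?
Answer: sqrt(141578)/2 ≈ 188.13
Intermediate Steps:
C = 23117/2 (C = -9 + (661*35)/2 = -9 + (1/2)*23135 = -9 + 23135/2 = 23117/2 ≈ 11559.)
sqrt((7736 - 1*(-16100)) + C) = sqrt((7736 - 1*(-16100)) + 23117/2) = sqrt((7736 + 16100) + 23117/2) = sqrt(23836 + 23117/2) = sqrt(70789/2) = sqrt(141578)/2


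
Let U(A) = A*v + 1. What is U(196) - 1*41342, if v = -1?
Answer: -41537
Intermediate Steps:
U(A) = 1 - A (U(A) = A*(-1) + 1 = -A + 1 = 1 - A)
U(196) - 1*41342 = (1 - 1*196) - 1*41342 = (1 - 196) - 41342 = -195 - 41342 = -41537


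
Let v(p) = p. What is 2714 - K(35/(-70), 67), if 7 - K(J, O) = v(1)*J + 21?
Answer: 5455/2 ≈ 2727.5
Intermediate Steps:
K(J, O) = -14 - J (K(J, O) = 7 - (1*J + 21) = 7 - (J + 21) = 7 - (21 + J) = 7 + (-21 - J) = -14 - J)
2714 - K(35/(-70), 67) = 2714 - (-14 - 35/(-70)) = 2714 - (-14 - 35*(-1)/70) = 2714 - (-14 - 1*(-1/2)) = 2714 - (-14 + 1/2) = 2714 - 1*(-27/2) = 2714 + 27/2 = 5455/2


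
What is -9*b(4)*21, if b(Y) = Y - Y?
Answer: 0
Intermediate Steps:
b(Y) = 0
-9*b(4)*21 = -9*0*21 = 0*21 = 0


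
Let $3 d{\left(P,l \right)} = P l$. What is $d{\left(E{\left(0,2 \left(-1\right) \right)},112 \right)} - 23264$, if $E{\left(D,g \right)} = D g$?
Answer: $-23264$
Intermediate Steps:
$d{\left(P,l \right)} = \frac{P l}{3}$
$d{\left(E{\left(0,2 \left(-1\right) \right)},112 \right)} - 23264 = \frac{1}{3} \cdot 0 \cdot 2 \left(-1\right) 112 - 23264 = \frac{1}{3} \cdot 0 \left(-2\right) 112 - 23264 = \frac{1}{3} \cdot 0 \cdot 112 - 23264 = 0 - 23264 = -23264$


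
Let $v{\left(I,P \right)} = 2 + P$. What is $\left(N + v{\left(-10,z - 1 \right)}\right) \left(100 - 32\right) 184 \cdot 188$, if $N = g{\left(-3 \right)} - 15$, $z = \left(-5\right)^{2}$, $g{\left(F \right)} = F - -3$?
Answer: $25874816$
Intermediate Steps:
$g{\left(F \right)} = 3 + F$ ($g{\left(F \right)} = F + 3 = 3 + F$)
$z = 25$
$N = -15$ ($N = \left(3 - 3\right) - 15 = 0 - 15 = -15$)
$\left(N + v{\left(-10,z - 1 \right)}\right) \left(100 - 32\right) 184 \cdot 188 = \left(-15 + \left(2 + \left(25 - 1\right)\right)\right) \left(100 - 32\right) 184 \cdot 188 = \left(-15 + \left(2 + \left(25 - 1\right)\right)\right) 68 \cdot 184 \cdot 188 = \left(-15 + \left(2 + 24\right)\right) 68 \cdot 184 \cdot 188 = \left(-15 + 26\right) 68 \cdot 184 \cdot 188 = 11 \cdot 68 \cdot 184 \cdot 188 = 748 \cdot 184 \cdot 188 = 137632 \cdot 188 = 25874816$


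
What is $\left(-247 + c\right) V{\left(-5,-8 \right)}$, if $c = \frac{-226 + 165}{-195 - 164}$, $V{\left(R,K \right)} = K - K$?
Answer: $0$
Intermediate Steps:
$V{\left(R,K \right)} = 0$
$c = \frac{61}{359}$ ($c = - \frac{61}{-359} = \left(-61\right) \left(- \frac{1}{359}\right) = \frac{61}{359} \approx 0.16992$)
$\left(-247 + c\right) V{\left(-5,-8 \right)} = \left(-247 + \frac{61}{359}\right) 0 = \left(- \frac{88612}{359}\right) 0 = 0$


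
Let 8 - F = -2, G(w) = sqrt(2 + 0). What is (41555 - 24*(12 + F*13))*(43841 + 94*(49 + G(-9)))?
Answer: 1848107709 + 3585818*sqrt(2) ≈ 1.8532e+9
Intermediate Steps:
G(w) = sqrt(2)
F = 10 (F = 8 - 1*(-2) = 8 + 2 = 10)
(41555 - 24*(12 + F*13))*(43841 + 94*(49 + G(-9))) = (41555 - 24*(12 + 10*13))*(43841 + 94*(49 + sqrt(2))) = (41555 - 24*(12 + 130))*(43841 + (4606 + 94*sqrt(2))) = (41555 - 24*142)*(48447 + 94*sqrt(2)) = (41555 - 3408)*(48447 + 94*sqrt(2)) = 38147*(48447 + 94*sqrt(2)) = 1848107709 + 3585818*sqrt(2)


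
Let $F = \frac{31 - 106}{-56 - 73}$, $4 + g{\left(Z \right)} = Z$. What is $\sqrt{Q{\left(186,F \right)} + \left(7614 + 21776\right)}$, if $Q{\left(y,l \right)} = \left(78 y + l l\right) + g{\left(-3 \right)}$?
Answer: $\frac{2 \sqrt{20288771}}{43} \approx 209.5$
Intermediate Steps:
$g{\left(Z \right)} = -4 + Z$
$F = \frac{25}{43}$ ($F = - \frac{75}{-129} = \left(-75\right) \left(- \frac{1}{129}\right) = \frac{25}{43} \approx 0.5814$)
$Q{\left(y,l \right)} = -7 + l^{2} + 78 y$ ($Q{\left(y,l \right)} = \left(78 y + l l\right) - 7 = \left(78 y + l^{2}\right) - 7 = \left(l^{2} + 78 y\right) - 7 = -7 + l^{2} + 78 y$)
$\sqrt{Q{\left(186,F \right)} + \left(7614 + 21776\right)} = \sqrt{\left(-7 + \left(\frac{25}{43}\right)^{2} + 78 \cdot 186\right) + \left(7614 + 21776\right)} = \sqrt{\left(-7 + \frac{625}{1849} + 14508\right) + 29390} = \sqrt{\frac{26812974}{1849} + 29390} = \sqrt{\frac{81155084}{1849}} = \frac{2 \sqrt{20288771}}{43}$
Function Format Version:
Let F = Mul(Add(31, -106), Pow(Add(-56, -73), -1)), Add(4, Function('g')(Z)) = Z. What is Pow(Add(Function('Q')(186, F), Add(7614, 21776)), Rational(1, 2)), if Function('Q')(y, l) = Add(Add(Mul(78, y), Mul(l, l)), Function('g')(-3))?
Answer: Mul(Rational(2, 43), Pow(20288771, Rational(1, 2))) ≈ 209.50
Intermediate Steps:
Function('g')(Z) = Add(-4, Z)
F = Rational(25, 43) (F = Mul(-75, Pow(-129, -1)) = Mul(-75, Rational(-1, 129)) = Rational(25, 43) ≈ 0.58140)
Function('Q')(y, l) = Add(-7, Pow(l, 2), Mul(78, y)) (Function('Q')(y, l) = Add(Add(Mul(78, y), Mul(l, l)), Add(-4, -3)) = Add(Add(Mul(78, y), Pow(l, 2)), -7) = Add(Add(Pow(l, 2), Mul(78, y)), -7) = Add(-7, Pow(l, 2), Mul(78, y)))
Pow(Add(Function('Q')(186, F), Add(7614, 21776)), Rational(1, 2)) = Pow(Add(Add(-7, Pow(Rational(25, 43), 2), Mul(78, 186)), Add(7614, 21776)), Rational(1, 2)) = Pow(Add(Add(-7, Rational(625, 1849), 14508), 29390), Rational(1, 2)) = Pow(Add(Rational(26812974, 1849), 29390), Rational(1, 2)) = Pow(Rational(81155084, 1849), Rational(1, 2)) = Mul(Rational(2, 43), Pow(20288771, Rational(1, 2)))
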